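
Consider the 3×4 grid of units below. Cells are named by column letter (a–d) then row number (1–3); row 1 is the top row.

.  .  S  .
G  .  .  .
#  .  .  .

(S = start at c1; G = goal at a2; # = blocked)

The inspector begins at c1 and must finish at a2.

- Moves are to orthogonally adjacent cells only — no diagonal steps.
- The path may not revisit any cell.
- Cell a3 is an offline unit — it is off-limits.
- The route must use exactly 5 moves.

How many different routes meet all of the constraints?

3

Need simple routes of exactly 5 moves from c1 to a2 (Manhattan distance 3, so 1 moves are spent on a detour and 1 undoing it).
Enumerating: c1 c2 c3 b3 b2 a2 | c1 c2 b2 b1 a1 a2 | c1 d1 d2 c2 b2 a2.
That gives 3 routes.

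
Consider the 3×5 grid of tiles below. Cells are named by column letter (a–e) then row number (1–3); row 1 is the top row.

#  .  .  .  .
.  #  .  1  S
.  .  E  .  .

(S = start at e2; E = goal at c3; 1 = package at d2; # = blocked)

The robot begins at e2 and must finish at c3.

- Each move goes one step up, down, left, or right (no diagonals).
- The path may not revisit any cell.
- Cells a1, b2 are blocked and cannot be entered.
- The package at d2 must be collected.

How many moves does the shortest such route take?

3

Any route passes through d2 somewhere between e2 and c3. Summing Manhattan distances along the two legs (e2 → d2 → c3) gives a lower bound of 1 + 2 = 3 moves.
A route of 3 moves achieves this: e2 → d2 → d3 → c3.
Since 3 matches the lower bound, it is optimal.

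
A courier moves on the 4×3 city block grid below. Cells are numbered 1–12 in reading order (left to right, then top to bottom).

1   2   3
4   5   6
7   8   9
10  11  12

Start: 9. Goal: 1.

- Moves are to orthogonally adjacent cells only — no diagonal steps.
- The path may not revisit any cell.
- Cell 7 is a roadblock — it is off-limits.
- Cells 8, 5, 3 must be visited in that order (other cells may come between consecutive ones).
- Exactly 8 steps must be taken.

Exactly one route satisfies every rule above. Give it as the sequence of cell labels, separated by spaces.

9 12 11 8 5 6 3 2 1

The waypoints must appear in the order 8, 5, 3, with no cell reused.
Route from 9: down to 12, left to 11, 2× up (reaching 5), right to 6, up to 3, 2× left (reaching 1) — 8 moves in all.
Check: order respected (8 at step 3, 5 at step 4, 3 at step 6); 8 moves as required.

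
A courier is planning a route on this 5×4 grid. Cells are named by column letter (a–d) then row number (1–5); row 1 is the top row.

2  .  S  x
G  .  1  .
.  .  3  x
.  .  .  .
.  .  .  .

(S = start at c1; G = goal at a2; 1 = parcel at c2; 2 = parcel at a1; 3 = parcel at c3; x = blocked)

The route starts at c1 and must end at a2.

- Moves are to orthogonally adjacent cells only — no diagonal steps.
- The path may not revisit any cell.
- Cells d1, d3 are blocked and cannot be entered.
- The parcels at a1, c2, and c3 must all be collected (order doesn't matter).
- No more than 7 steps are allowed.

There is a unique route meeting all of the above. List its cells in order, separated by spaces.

c1 c2 c3 b3 b2 b1 a1 a2

Any route must reach a1, c2, and c3 and still end at a2 within 7 moves, so the order of the required stops is forced.
Route from c1: down 2 to c3, left 1 to b3, up 2 to b1, left 1 to a1, down 1 to a2 — 7 moves in all.
Check: all required cells visited; 7 ≤ 7 moves.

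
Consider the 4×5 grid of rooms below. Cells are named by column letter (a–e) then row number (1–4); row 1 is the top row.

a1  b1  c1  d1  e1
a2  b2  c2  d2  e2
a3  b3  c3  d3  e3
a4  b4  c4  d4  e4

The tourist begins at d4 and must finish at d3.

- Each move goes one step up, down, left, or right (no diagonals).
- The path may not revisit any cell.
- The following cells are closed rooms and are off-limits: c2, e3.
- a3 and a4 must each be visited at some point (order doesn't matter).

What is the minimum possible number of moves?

Any route passes through a3 and a4 in some order between d4 and d3. Summing Manhattan distances along each leg and taking the cheapest ordering (d4 → a4 → a3 → d3) gives a lower bound of 3 + 1 + 3 = 7 moves.
A route of 7 moves achieves this: d4 → c4 → b4 → a4 → a3 → b3 → c3 → d3.
Since 7 matches the lower bound, it is optimal.

7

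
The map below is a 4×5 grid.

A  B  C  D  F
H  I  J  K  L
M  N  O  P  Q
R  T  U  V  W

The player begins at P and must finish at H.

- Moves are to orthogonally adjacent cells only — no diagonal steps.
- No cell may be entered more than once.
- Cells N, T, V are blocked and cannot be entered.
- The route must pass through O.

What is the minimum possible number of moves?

Any route passes through O somewhere between P and H. Summing Manhattan distances along the two legs (P → O → H) gives a lower bound of 1 + 3 = 4 moves.
A route of 4 moves achieves this: P → O → J → I → H.
Since 4 matches the lower bound, it is optimal.

4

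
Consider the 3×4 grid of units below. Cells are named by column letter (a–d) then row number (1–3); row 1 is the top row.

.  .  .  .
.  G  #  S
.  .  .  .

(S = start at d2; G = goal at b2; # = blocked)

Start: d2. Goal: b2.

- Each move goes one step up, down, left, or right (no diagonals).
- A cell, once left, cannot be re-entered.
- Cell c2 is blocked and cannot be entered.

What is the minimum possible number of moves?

The Manhattan distance from d2 to b2 is |2−2| + |4−2| = 2, so at least 2 moves are needed.
That bound ignores the blocked cells. Measuring each leg by the fewest moves that actually steer around them (d2→b2: 4) raises the lower bound to 4.
A route of 4 moves exists: d2 → d1 → c1 → b1 → b2.
Since 4 matches that lower bound, it is optimal.

4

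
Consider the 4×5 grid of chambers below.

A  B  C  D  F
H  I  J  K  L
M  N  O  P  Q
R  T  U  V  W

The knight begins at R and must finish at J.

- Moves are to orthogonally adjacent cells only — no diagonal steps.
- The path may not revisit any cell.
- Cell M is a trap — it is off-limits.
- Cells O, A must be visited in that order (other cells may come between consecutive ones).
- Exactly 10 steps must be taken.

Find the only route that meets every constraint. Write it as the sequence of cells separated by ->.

R -> T -> U -> O -> N -> I -> H -> A -> B -> C -> J

The waypoints must appear in the order O, A, with no cell reused.
Route from R: 2× right (reaching U), up to O, left to N, up to I, left to H, up to A, 2× right (reaching C), down to J — 10 moves in all.
Check: order respected (O at step 3, A at step 7); 10 moves as required.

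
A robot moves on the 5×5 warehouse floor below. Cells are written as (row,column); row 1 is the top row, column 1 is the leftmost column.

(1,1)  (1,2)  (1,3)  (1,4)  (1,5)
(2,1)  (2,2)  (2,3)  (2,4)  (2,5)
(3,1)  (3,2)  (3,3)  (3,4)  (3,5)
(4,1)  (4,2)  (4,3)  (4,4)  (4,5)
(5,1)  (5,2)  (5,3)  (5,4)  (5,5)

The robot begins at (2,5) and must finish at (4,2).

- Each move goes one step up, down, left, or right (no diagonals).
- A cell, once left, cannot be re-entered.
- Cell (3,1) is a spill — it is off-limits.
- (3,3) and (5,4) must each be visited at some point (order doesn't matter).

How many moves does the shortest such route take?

9

Any route passes through (3,3) and (5,4) in some order between (2,5) and (4,2). Summing Manhattan distances along each leg and taking the cheapest ordering ((2,5) → (5,4) → (3,3) → (4,2)) gives a lower bound of 4 + 3 + 2 = 9 moves.
A route of 9 moves achieves this: (2,5) → (3,5) → (4,5) → (5,5) → (5,4) → (4,4) → (3,4) → (3,3) → (4,3) → (4,2).
Since 9 matches the lower bound, it is optimal.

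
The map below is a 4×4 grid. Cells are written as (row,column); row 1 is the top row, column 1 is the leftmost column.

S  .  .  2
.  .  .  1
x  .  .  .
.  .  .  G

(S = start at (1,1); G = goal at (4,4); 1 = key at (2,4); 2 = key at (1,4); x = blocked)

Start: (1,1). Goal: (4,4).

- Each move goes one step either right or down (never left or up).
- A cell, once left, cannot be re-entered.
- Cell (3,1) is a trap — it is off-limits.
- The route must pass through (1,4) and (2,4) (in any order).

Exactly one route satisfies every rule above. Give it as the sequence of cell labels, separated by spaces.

Moves only go right or down, so the column and row indices never decrease.
Route from (1,1): right 3 to (1,4), down 3 to (4,4) — 6 moves in all.
Check: all required cells visited.

(1,1) (1,2) (1,3) (1,4) (2,4) (3,4) (4,4)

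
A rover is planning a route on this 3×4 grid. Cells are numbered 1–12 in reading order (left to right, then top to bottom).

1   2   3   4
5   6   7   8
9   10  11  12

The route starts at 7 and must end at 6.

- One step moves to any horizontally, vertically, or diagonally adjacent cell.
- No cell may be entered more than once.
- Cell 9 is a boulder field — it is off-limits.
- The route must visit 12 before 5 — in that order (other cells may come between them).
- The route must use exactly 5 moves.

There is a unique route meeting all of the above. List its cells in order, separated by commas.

The waypoints must appear in the order 12, 5, with no cell reused.
Route from 7: down-right 1 to 12, left 2 to 10, up-left 1 to 5, right 1 to 6 — 5 moves in all.
Check: order respected (12 at step 1, 5 at step 4); 5 moves as required.

7, 12, 11, 10, 5, 6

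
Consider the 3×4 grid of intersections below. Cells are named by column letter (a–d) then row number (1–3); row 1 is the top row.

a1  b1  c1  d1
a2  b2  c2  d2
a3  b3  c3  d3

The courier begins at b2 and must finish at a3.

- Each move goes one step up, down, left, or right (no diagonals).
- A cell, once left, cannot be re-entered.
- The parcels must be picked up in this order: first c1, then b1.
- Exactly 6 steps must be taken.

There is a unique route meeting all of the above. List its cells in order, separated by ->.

b2 -> c2 -> c1 -> b1 -> a1 -> a2 -> a3

The waypoints must appear in the order c1, b1, with no cell reused.
Route from b2: right 1 to c2, up 1 to c1, left 2 to a1, down 2 to a3 — 6 moves in all.
Check: order respected (c1 at step 2, b1 at step 3); 6 moves as required.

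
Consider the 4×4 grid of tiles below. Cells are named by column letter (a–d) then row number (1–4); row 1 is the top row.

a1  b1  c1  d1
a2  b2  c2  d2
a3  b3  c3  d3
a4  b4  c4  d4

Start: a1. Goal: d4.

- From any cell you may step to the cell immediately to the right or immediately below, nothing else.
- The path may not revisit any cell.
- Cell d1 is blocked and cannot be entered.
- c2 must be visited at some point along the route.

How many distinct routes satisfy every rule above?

A right/down-only route from a1 to d4 makes exactly 3 down-moves and 3 right-moves in some order.
With no other constraints that would be C(6,3) = 20 routes.
Split at c2 and multiply the segment counts (each segment already excludes blocked cells): a1→c2: 3; c2→d4: 3; product = 9.
That gives 9 routes.

9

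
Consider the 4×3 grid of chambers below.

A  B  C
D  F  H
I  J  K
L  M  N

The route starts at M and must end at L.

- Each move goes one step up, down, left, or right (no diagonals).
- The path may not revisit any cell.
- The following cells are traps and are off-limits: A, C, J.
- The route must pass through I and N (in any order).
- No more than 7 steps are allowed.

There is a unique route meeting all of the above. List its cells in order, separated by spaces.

Any route must reach I and N and still end at L within 7 moves, so the order of the required stops is forced.
Route from M: right to N, 2× up (reaching H), 2× left (reaching D), 2× down (reaching L) — 7 moves in all.
Check: all required cells visited; 7 ≤ 7 moves.

M N K H F D I L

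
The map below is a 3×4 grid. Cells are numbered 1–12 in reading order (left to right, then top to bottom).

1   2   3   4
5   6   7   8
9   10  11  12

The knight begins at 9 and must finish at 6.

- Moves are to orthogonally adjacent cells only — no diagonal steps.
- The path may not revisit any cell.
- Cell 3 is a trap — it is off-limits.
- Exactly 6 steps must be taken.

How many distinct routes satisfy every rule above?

Need simple routes of exactly 6 moves from 9 to 6 (Manhattan distance 2, so 2 moves are spent on a detour and 2 undoing it).
Enumerating: 9 10 11 12 8 7 6.
That gives 1 route.

1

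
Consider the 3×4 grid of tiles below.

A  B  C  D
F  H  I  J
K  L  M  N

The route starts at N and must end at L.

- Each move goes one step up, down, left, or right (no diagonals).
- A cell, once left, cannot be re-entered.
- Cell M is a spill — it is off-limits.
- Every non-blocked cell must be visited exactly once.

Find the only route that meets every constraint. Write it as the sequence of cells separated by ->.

Need to visit all 11 open cells exactly once, starting at N and ending at L.
Cell K has only two open neighbours (F and L), so the path must pass straight through it: one of those is the cell it's entered from and the other is where it exits.
Route from N: 2× up (reaching D), left to C, down to I, left to H, up to B, left to A, 2× down (reaching K), right to L — 10 moves in all.
Check: all 11 open cells covered.

N -> J -> D -> C -> I -> H -> B -> A -> F -> K -> L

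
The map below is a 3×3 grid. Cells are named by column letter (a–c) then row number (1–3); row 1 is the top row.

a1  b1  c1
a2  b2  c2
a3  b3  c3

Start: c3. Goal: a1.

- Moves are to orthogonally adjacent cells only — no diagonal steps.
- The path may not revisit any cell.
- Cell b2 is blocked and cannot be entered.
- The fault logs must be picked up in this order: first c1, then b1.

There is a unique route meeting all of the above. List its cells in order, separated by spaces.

The waypoints must appear in the order c1, b1, with no cell reused.
Route from c3: 2× up (reaching c1), 2× left (reaching a1) — 4 moves in all.
Check: order respected (c1 at step 2, b1 at step 3).

c3 c2 c1 b1 a1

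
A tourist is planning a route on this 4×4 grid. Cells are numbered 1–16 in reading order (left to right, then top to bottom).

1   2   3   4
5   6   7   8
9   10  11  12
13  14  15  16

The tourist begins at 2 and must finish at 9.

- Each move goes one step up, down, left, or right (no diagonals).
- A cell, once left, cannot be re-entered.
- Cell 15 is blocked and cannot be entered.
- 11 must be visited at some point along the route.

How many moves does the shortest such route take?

Any route passes through 11 somewhere between 2 and 9. Summing Manhattan distances along the two legs (2 → 11 → 9) gives a lower bound of 3 + 2 = 5 moves.
A route of 5 moves achieves this: 2 → 6 → 7 → 11 → 10 → 9.
Since 5 matches the lower bound, it is optimal.

5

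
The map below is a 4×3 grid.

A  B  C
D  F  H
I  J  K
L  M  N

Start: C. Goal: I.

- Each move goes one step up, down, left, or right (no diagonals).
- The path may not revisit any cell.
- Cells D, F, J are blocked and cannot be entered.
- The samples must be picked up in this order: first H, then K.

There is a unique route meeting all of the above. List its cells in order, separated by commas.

C, H, K, N, M, L, I

The waypoints must appear in the order H, K, with no cell reused.
Route from C: 3× down (reaching N), 2× left (reaching L), up to I — 6 moves in all.
Check: order respected (H at step 1, K at step 2).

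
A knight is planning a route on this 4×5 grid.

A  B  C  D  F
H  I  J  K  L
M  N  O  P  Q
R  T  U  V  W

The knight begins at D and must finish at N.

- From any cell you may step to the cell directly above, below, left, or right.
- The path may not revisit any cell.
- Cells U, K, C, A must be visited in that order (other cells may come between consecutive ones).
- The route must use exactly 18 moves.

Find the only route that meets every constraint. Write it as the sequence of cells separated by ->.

D -> F -> L -> Q -> W -> V -> U -> O -> P -> K -> J -> C -> B -> A -> H -> M -> R -> T -> N

The waypoints must appear in the order U, K, C, A, with no cell reused.
Route from D: right 1 to F, down 3 to W, left 2 to U, up 1 to O, right 1 to P, up 1 to K, left 1 to J, up 1 to C, left 2 to A, down 3 to R, right 1 to T, up 1 to N — 18 moves in all.
Check: order respected (U at step 6, K at step 9, C at step 11, A at step 13); 18 moves as required.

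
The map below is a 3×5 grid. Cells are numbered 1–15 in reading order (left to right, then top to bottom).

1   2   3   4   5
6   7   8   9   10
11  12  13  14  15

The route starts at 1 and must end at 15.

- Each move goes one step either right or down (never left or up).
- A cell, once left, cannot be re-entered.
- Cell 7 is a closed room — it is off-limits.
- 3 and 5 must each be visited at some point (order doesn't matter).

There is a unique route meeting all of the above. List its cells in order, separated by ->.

1 -> 2 -> 3 -> 4 -> 5 -> 10 -> 15

Moves only go right or down, so the column and row indices never decrease.
Route from 1: 4× right (reaching 5), 2× down (reaching 15) — 6 moves in all.
Check: all required cells visited.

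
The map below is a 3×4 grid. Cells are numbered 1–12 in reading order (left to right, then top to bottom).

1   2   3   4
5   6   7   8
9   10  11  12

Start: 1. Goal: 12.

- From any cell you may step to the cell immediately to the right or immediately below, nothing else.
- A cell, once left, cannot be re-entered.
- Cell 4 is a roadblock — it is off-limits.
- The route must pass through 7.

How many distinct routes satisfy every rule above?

6

A right/down-only route from 1 to 12 makes exactly 2 down-moves and 3 right-moves in some order.
With no other constraints that would be C(5,2) = 10 routes.
Split at 7 and multiply the segment counts (each segment already excludes blocked cells): 1→7: 3; 7→12: 2; product = 6.
That gives 6 routes.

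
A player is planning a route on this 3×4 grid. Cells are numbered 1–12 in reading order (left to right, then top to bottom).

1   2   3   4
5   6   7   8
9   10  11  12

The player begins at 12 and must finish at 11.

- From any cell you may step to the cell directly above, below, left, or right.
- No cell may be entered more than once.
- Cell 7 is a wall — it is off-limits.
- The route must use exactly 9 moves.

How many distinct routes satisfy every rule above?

3

Need simple routes of exactly 9 moves from 12 to 11 (Manhattan distance 1, so 4 moves are spent on a detour and 4 undoing it).
Enumerating: 12 8 4 3 2 6 5 9 10 11 | 12 8 4 3 2 1 5 9 10 11 | 12 8 4 3 2 1 5 6 10 11.
That gives 3 routes.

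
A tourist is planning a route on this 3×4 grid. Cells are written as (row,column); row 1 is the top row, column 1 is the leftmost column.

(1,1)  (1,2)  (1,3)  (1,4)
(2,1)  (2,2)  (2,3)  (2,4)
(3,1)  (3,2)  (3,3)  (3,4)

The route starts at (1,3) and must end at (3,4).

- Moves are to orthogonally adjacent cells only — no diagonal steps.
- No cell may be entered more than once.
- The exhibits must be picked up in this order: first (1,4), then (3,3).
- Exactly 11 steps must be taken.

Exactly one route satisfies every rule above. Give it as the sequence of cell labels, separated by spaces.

(1,3) (1,4) (2,4) (2,3) (2,2) (1,2) (1,1) (2,1) (3,1) (3,2) (3,3) (3,4)

The waypoints must appear in the order (1,4), (3,3), with no cell reused.
Route from (1,3): right to (1,4), down to (2,4), 2× left (reaching (2,2)), up to (1,2), left to (1,1), 2× down (reaching (3,1)), 3× right (reaching (3,4)) — 11 moves in all.
Check: order respected ((1,4) at step 1, (3,3) at step 10); 11 moves as required.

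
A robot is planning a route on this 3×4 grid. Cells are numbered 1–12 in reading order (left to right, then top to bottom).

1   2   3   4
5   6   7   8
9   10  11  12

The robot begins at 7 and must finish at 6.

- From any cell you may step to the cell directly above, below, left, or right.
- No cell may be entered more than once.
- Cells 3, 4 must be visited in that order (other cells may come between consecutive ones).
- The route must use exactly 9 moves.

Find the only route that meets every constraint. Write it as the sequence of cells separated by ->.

7 -> 3 -> 4 -> 8 -> 12 -> 11 -> 10 -> 9 -> 5 -> 6

The waypoints must appear in the order 3, 4, with no cell reused.
Route from 7: up to 3, right to 4, 2× down (reaching 12), 3× left (reaching 9), up to 5, right to 6 — 9 moves in all.
Check: order respected (3 at step 1, 4 at step 2); 9 moves as required.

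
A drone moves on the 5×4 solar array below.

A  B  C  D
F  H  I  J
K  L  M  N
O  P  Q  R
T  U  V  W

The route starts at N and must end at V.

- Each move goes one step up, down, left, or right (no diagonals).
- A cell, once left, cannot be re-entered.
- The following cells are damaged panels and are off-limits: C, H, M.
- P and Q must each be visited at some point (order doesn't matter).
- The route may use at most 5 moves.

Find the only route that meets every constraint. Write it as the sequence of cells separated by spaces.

N R Q P U V

The budget equals the shortest possible length, so every move has to be on a shortest route through the required cells.
Route from N: down 1 to R, left 2 to P, down 1 to U, right 1 to V — 5 moves in all.
Check: all required cells visited; 5 ≤ 5 moves.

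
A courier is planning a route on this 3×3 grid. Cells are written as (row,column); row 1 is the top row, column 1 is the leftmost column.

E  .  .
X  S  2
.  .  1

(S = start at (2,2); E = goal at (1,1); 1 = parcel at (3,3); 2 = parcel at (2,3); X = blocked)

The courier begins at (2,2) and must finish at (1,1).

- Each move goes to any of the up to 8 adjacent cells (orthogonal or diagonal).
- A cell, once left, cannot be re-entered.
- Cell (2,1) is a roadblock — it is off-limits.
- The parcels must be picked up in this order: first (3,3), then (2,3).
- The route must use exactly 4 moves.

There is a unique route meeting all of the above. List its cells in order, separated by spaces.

The waypoints must appear in the order (3,3), (2,3), with no cell reused.
Route from (2,2): down-right 1 to (3,3), up 1 to (2,3), up-left 1 to (1,2), left 1 to (1,1) — 4 moves in all.
Check: order respected (1 at step 1, 2 at step 2); 4 moves as required.

(2,2) (3,3) (2,3) (1,2) (1,1)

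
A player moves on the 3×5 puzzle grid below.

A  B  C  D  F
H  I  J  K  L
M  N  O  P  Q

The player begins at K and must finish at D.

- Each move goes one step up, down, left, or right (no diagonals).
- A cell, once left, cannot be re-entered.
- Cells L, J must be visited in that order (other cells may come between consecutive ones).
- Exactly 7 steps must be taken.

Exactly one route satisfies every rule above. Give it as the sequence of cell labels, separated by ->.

K -> L -> Q -> P -> O -> J -> C -> D

The waypoints must appear in the order L, J, with no cell reused.
Route from K: right 1 to L, down 1 to Q, left 2 to O, up 2 to C, right 1 to D — 7 moves in all.
Check: order respected (L at step 1, J at step 5); 7 moves as required.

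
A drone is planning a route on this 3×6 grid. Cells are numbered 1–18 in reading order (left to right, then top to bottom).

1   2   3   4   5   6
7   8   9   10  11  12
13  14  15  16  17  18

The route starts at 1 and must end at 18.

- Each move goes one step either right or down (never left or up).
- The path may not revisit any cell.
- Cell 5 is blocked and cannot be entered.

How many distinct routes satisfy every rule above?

A right/down-only route from 1 to 18 makes exactly 2 down-moves and 5 right-moves in some order.
With no other constraints that would be C(7,2) = 21 routes.
Subtract routes through each blocked cell (inclusion–exclusion for overlaps): − through 5: 3 → 18.
That gives 18 routes.

18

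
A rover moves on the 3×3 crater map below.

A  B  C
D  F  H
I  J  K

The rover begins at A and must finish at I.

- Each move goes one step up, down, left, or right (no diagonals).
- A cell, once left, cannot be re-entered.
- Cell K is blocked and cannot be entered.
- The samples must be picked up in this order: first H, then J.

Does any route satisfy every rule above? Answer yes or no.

One route that works: A → B → C → H → F → J → I.

yes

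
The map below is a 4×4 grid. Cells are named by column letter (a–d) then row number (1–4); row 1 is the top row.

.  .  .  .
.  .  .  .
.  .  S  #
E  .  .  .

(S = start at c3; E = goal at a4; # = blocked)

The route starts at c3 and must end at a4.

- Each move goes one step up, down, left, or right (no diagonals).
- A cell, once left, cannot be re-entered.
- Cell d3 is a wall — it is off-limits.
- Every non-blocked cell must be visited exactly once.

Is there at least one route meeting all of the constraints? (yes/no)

Cell d4 has only one open neighbour but is neither the start nor the goal, so a Hamiltonian route would have to both enter and leave it through the same neighbour — impossible without revisiting.

no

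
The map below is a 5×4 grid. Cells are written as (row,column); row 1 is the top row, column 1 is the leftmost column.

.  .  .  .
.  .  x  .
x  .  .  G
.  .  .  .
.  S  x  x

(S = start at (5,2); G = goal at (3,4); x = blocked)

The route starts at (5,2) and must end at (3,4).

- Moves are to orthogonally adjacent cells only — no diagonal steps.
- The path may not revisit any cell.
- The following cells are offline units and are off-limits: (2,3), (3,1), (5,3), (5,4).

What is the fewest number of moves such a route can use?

4

The Manhattan distance from (5,2) to (3,4) is |5−3| + |2−4| = 4, so at least 4 moves are needed.
A route of 4 moves achieves this: (5,2) → (4,2) → (3,2) → (3,3) → (3,4).
Since 4 matches the lower bound, it is optimal.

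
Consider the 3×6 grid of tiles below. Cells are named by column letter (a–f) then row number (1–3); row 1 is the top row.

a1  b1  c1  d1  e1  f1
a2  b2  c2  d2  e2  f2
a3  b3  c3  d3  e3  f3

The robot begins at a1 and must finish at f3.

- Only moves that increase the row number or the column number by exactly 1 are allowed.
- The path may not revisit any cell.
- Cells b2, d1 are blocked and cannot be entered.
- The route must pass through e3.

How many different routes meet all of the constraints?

A right/down-only route from a1 to f3 makes exactly 2 down-moves and 5 right-moves in some order.
With no other constraints that would be C(7,2) = 21 routes.
Split at e3 and multiply the segment counts (each segment already excludes blocked cells): a1→e3: 4; e3→f3: 1; product = 4.
That gives 4 routes.

4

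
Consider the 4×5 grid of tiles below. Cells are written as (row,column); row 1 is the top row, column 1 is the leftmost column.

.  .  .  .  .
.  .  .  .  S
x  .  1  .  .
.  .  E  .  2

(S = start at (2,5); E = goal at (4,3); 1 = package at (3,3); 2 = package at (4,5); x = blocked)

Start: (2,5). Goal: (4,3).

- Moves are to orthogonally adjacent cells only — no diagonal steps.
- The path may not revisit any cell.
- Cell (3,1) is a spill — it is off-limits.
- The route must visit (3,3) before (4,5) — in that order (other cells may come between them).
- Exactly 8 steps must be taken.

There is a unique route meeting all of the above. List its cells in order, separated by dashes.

The waypoints must appear in the order (3,3), (4,5), with no cell reused.
Route from (2,5): 2× left (reaching (2,3)), down to (3,3), 2× right (reaching (3,5)), down to (4,5), 2× left (reaching (4,3)) — 8 moves in all.
Check: order respected (1 at step 3, 2 at step 6); 8 moves as required.

(2,5) - (2,4) - (2,3) - (3,3) - (3,4) - (3,5) - (4,5) - (4,4) - (4,3)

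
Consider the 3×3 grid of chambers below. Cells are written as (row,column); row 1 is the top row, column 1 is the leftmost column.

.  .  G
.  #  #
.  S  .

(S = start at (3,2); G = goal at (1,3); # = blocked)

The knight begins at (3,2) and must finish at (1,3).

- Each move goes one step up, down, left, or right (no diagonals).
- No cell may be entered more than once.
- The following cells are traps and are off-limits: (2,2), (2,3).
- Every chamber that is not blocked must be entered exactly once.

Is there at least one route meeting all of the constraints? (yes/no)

Cell (3,3) has only one open neighbour but is neither the start nor the goal, so a Hamiltonian route would have to both enter and leave it through the same neighbour — impossible without revisiting.

no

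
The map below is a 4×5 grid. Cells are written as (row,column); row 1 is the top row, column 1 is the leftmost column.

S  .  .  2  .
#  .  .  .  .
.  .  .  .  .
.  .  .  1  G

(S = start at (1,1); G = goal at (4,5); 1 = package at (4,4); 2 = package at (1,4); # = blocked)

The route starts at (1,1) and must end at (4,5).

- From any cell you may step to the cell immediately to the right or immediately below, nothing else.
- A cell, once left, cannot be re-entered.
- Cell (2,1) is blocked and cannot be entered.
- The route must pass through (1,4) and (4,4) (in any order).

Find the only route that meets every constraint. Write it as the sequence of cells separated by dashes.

Moves only go right or down, so the column and row indices never decrease.
Route from (1,1): right 3 to (1,4), down 3 to (4,4), right 1 to (4,5) — 7 moves in all.
Check: all required cells visited.

(1,1) - (1,2) - (1,3) - (1,4) - (2,4) - (3,4) - (4,4) - (4,5)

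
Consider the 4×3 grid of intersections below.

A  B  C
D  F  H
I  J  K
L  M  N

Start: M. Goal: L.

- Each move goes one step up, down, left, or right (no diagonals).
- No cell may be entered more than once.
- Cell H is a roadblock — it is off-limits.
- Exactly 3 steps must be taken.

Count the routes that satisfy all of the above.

Need simple routes of exactly 3 moves from M to L (Manhattan distance 1, so 1 moves are spent on a detour and 1 undoing it).
Enumerating: M J I L.
That gives 1 route.

1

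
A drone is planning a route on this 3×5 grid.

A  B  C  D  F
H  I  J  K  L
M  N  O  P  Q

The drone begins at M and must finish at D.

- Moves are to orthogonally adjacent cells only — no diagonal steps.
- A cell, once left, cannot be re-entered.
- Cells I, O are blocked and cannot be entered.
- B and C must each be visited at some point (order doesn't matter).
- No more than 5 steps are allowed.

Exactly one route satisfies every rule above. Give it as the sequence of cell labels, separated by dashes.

The 5-move cap with required stops at B, C leaves no slack for detours.
Route from M: up 2 to A, right 3 to D — 5 moves in all.
Check: all required cells visited; 5 ≤ 5 moves.

M - H - A - B - C - D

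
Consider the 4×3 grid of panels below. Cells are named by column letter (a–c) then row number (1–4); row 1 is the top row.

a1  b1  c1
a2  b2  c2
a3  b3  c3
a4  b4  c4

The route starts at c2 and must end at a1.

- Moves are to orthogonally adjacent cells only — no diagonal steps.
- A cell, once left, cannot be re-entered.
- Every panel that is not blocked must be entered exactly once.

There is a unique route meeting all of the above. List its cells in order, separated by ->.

c2 -> c1 -> b1 -> b2 -> b3 -> c3 -> c4 -> b4 -> a4 -> a3 -> a2 -> a1

Need to visit all 12 open cells exactly once, starting at c2 and ending at a1.
Cell c4 has only two open neighbours (c3 and b4), so the path must pass straight through it: one of those is the cell it's entered from and the other is where it exits.
Route from c2: up to c1, left to b1, 2× down (reaching b3), right to c3, down to c4, 2× left (reaching a4), 3× up (reaching a1) — 11 moves in all.
Check: all 12 open cells covered.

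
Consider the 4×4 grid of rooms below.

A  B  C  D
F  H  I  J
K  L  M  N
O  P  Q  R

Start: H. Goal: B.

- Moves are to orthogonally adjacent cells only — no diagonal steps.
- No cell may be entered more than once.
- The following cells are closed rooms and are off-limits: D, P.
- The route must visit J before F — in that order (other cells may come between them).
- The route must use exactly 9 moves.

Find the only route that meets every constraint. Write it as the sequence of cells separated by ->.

H -> I -> J -> N -> M -> L -> K -> F -> A -> B

The waypoints must appear in the order J, F, with no cell reused.
Route from H: right 2 to J, down 1 to N, left 3 to K, up 2 to A, right 1 to B — 9 moves in all.
Check: order respected (J at step 2, F at step 7); 9 moves as required.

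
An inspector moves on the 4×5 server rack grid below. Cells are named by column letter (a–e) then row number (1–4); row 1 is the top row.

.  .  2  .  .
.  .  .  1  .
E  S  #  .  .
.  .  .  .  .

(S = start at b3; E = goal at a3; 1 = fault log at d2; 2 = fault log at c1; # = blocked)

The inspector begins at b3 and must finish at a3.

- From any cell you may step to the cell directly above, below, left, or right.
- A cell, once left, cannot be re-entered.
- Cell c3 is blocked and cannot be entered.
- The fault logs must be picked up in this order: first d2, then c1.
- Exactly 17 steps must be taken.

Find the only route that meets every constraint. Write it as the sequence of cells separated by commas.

b3, b4, c4, d4, e4, e3, d3, d2, e2, e1, d1, c1, c2, b2, b1, a1, a2, a3

The waypoints must appear in the order d2, c1, with no cell reused.
Route from b3: down 1 to b4, right 3 to e4, up 1 to e3, left 1 to d3, up 1 to d2, right 1 to e2, up 1 to e1, left 2 to c1, down 1 to c2, left 1 to b2, up 1 to b1, left 1 to a1, down 2 to a3 — 17 moves in all.
Check: order respected (1 at step 7, 2 at step 11); 17 moves as required.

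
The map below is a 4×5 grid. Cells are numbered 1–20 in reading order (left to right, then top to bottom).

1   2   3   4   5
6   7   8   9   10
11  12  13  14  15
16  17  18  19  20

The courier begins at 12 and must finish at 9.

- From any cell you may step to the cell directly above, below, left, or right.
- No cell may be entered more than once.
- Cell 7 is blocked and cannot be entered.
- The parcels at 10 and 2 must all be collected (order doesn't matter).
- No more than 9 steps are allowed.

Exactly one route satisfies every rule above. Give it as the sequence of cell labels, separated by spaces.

Any route must reach 10 and 2 and still end at 9 within 9 moves, so the order of the required stops is forced.
Route from 12: left to 11, 2× up (reaching 1), 4× right (reaching 5), down to 10, left to 9 — 9 moves in all.
Check: all required cells visited; 9 ≤ 9 moves.

12 11 6 1 2 3 4 5 10 9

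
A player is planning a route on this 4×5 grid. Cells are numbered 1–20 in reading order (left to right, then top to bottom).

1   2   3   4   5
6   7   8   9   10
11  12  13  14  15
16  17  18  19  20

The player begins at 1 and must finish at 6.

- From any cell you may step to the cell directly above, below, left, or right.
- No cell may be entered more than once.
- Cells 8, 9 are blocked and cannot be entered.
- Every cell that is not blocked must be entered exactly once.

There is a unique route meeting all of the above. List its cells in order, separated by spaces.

1 2 3 4 5 10 15 20 19 14 13 18 17 16 11 12 7 6

Need to visit all 18 open cells exactly once, starting at 1 and ending at 6.
Route from 1: 4× right (reaching 5), 3× down (reaching 20), left to 19, up to 14, left to 13, down to 18, 2× left (reaching 16), up to 11, right to 12, up to 7, left to 6 — 17 moves in all.
Check: all 18 open cells covered.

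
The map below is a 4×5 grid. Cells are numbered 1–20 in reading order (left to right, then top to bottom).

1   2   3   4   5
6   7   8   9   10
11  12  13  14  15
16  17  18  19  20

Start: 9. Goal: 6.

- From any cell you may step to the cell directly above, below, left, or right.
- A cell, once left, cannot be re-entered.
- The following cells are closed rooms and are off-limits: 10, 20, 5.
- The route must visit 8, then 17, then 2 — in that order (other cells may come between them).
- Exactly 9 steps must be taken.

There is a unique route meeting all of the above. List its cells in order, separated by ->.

9 -> 8 -> 13 -> 18 -> 17 -> 12 -> 7 -> 2 -> 1 -> 6

The waypoints must appear in the order 8, 17, 2, with no cell reused.
Route from 9: left 1 to 8, down 2 to 18, left 1 to 17, up 3 to 2, left 1 to 1, down 1 to 6 — 9 moves in all.
Check: order respected (8 at step 1, 17 at step 4, 2 at step 7); 9 moves as required.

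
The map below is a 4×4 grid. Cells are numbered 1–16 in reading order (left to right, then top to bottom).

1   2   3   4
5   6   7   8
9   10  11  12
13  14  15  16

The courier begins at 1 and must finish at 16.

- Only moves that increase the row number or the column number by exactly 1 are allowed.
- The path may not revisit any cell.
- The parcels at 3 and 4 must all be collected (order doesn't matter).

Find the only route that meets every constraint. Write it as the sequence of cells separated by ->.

1 -> 2 -> 3 -> 4 -> 8 -> 12 -> 16

Moves only go right or down, so the column and row indices never decrease.
Route from 1: right 3 to 4, down 3 to 16 — 6 moves in all.
Check: all required cells visited.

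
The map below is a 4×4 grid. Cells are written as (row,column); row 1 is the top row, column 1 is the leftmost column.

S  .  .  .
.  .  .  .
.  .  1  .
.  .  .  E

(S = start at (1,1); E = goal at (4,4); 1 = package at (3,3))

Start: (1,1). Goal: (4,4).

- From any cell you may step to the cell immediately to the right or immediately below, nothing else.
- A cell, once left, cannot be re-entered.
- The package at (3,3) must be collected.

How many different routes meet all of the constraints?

A right/down-only route from (1,1) to (4,4) makes exactly 3 down-moves and 3 right-moves in some order.
With no other constraints that would be C(6,3) = 20 routes.
Split at (3,3) and multiply the segment counts: (1,1)→(3,3): 6; (3,3)→(4,4): 2; product = 12.
That gives 12 routes.

12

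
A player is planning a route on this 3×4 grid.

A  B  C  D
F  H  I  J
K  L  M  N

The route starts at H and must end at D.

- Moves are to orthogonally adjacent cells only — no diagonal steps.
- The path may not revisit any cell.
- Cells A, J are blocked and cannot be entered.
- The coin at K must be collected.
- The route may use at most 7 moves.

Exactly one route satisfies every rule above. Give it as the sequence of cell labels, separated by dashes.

The budget equals the shortest possible length, so every move has to be on a shortest route through the required cells.
Route from H: left 1 to F, down 1 to K, right 2 to M, up 2 to C, right 1 to D — 7 moves in all.
Check: all required cells visited; 7 ≤ 7 moves.

H - F - K - L - M - I - C - D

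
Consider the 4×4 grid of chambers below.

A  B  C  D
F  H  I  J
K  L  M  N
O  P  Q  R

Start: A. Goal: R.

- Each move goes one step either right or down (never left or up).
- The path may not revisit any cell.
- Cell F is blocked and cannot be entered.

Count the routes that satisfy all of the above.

10

A right/down-only route from A to R makes exactly 3 down-moves and 3 right-moves in some order.
With no other constraints that would be C(6,3) = 20 routes.
Subtract routes through each blocked cell (inclusion–exclusion for overlaps): − through F: 10 → 10.
That gives 10 routes.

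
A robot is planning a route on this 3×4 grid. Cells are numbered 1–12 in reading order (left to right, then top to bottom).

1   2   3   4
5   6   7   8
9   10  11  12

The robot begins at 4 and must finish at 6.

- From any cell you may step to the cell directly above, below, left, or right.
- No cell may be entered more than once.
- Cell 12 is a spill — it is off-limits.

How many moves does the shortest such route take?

3

The Manhattan distance from 4 to 6 is |1−2| + |4−2| = 3, so at least 3 moves are needed.
A route of 3 moves achieves this: 4 → 8 → 7 → 6.
Since 3 matches the lower bound, it is optimal.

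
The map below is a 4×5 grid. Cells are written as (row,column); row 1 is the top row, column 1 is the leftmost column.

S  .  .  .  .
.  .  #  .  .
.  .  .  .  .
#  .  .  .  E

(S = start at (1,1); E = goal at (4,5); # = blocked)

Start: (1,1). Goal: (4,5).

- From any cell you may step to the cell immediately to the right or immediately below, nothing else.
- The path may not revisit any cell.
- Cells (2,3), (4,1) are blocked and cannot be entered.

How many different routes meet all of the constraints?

A right/down-only route from (1,1) to (4,5) makes exactly 3 down-moves and 4 right-moves in some order.
With no other constraints that would be C(7,3) = 35 routes.
Subtract routes through each blocked cell (inclusion–exclusion for overlaps): − through (2,3): 18 − through (4,1): 1 → 16.
That gives 16 routes.

16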